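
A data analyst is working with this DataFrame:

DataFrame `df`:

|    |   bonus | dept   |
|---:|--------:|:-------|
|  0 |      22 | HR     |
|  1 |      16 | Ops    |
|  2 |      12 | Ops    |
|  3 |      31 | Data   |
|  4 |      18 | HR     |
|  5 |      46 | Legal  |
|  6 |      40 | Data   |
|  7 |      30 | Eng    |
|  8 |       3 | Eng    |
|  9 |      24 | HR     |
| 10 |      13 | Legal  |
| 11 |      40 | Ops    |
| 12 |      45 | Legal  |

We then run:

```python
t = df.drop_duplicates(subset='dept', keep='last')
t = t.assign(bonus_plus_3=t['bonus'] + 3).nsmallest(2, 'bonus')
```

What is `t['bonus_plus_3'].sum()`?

33

drop duplicate dept (keep=last):
    bonus   dept
6      40   Data
8       3    Eng
9      24     HR
11     40    Ops
12     45  Legal
add column bonus_plus_3 = t['bonus'] + 3:
    bonus   dept  bonus_plus_3
6      40   Data            43
8       3    Eng             6
9      24     HR            27
11     40    Ops            43
12     45  Legal            48
take 2 rows with smallest bonus:
   bonus dept  bonus_plus_3
8      3  Eng             6
9     24   HR            27
So sum() = 33.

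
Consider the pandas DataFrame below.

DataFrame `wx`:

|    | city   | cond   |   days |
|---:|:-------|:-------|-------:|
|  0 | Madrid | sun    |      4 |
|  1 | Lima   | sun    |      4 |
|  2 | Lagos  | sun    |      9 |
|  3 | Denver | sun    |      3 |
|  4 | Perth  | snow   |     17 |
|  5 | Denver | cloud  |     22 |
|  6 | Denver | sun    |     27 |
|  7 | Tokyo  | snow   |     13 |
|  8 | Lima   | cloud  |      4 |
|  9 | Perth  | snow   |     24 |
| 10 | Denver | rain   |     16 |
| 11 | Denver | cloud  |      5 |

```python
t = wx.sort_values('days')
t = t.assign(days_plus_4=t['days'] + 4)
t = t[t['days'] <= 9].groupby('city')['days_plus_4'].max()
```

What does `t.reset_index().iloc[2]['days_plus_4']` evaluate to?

8

sort by days:
      city   cond  days
3   Denver    sun     3
0   Madrid    sun     4
1     Lima    sun     4
8     Lima  cloud     4
11  Denver  cloud     5
2    Lagos    sun     9
7    Tokyo   snow    13
10  Denver   rain    16
4    Perth   snow    17
5   Denver  cloud    22
9    Perth   snow    24
6   Denver    sun    27
add column days_plus_4 = t['days'] + 4:
      city   cond  days  days_plus_4
3   Denver    sun     3            7
0   Madrid    sun     4            8
1     Lima    sun     4            8
8     Lima  cloud     4            8
11  Denver  cloud     5            9
2    Lagos    sun     9           13
7    Tokyo   snow    13           17
10  Denver   rain    16           20
4    Perth   snow    17           21
5   Denver  cloud    22           26
9    Perth   snow    24           28
6   Denver    sun    27           31
filter rows where days <= 9:
      city   cond  days  days_plus_4
3   Denver    sun     3            7
0   Madrid    sun     4            8
1     Lima    sun     4            8
8     Lima  cloud     4            8
11  Denver  cloud     5            9
2    Lagos    sun     9           13
group by city, max of days_plus_4:
city
Denver     9
Lagos     13
Lima       8
Madrid     8
Name: days_plus_4, dtype: int64
reset_index():
     city  days_plus_4
0  Denver            9
1   Lagos           13
2    Lima            8
3  Madrid            8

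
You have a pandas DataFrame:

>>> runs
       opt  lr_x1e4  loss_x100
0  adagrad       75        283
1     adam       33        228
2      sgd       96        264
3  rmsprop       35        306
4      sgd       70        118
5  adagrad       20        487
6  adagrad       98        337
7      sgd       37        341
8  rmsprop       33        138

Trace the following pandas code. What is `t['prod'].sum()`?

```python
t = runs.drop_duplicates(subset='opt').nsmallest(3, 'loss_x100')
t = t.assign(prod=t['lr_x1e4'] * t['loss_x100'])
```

drop duplicate opt (keep=first):
       opt  lr_x1e4  loss_x100
0  adagrad       75        283
1     adam       33        228
2      sgd       96        264
3  rmsprop       35        306
take 3 rows with smallest loss_x100:
       opt  lr_x1e4  loss_x100
1     adam       33        228
2      sgd       96        264
0  adagrad       75        283
add column prod = t['lr_x1e4'] * t['loss_x100']:
       opt  lr_x1e4  loss_x100   prod
1     adam       33        228   7524
2      sgd       96        264  25344
0  adagrad       75        283  21225
Then the sum of column 'prod': 54093

54093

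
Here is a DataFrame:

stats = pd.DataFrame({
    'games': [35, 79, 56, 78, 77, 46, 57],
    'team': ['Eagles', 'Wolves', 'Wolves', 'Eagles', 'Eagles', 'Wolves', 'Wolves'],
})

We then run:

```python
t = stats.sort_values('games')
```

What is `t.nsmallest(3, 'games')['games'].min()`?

35

sort by games:
   games    team
0     35  Eagles
5     46  Wolves
2     56  Wolves
6     57  Wolves
4     77  Eagles
3     78  Eagles
1     79  Wolves
take 3 rows with smallest games:
   games    team
0     35  Eagles
5     46  Wolves
2     56  Wolves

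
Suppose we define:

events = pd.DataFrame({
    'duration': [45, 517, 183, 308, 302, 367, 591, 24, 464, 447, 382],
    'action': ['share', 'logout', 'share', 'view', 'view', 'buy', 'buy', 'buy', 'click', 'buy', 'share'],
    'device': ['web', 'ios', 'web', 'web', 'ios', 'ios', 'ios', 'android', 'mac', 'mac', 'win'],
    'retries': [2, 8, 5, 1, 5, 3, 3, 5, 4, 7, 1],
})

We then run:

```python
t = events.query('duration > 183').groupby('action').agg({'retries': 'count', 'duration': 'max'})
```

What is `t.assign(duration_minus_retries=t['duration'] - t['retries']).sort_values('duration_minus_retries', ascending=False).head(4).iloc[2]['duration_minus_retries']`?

filter rows where duration > 183:
    duration  action device  retries
1        517  logout    ios        8
3        308    view    web        1
4        302    view    ios        5
5        367     buy    ios        3
6        591     buy    ios        3
8        464   click    mac        4
9        447     buy    mac        7
10       382   share    win        1
group by action: count(retries), max(duration):
        retries  duration
action                   
buy           3       591
click         1       464
logout        1       517
share         1       382
view          2       308
add column duration_minus_retries = t['duration'] - t['retries']:
        retries  duration  duration_minus_retries
action                                           
buy           3       591                     588
click         1       464                     463
logout        1       517                     516
share         1       382                     381
view          2       308                     306
sort by duration_minus_retries descending:
        retries  duration  duration_minus_retries
action                                           
buy           3       591                     588
logout        1       517                     516
click         1       464                     463
share         1       382                     381
view          2       308                     306
take first 4 rows:
        retries  duration  duration_minus_retries
action                                           
buy           3       591                     588
logout        1       517                     516
click         1       464                     463
share         1       382                     381
Finally, value at position 2, column 'duration_minus_retries' = 463.

463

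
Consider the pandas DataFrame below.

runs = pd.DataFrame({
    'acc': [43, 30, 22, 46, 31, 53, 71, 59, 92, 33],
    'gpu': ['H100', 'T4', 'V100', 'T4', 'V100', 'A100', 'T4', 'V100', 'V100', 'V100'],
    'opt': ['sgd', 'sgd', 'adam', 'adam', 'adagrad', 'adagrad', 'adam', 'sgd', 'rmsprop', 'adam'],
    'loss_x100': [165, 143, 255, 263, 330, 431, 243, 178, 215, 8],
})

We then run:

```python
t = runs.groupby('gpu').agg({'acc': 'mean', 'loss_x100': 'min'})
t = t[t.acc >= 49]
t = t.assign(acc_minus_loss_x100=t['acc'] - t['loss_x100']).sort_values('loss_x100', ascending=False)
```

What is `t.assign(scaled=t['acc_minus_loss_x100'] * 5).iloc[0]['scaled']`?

group by gpu: mean(acc), min(loss_x100):
       acc  loss_x100
gpu                  
A100  53.0        431
H100  43.0        165
T4    49.0        143
V100  47.4          8
filter rows where acc >= 49:
       acc  loss_x100
gpu                  
A100  53.0        431
T4    49.0        143
add column acc_minus_loss_x100 = t['acc'] - t['loss_x100']:
       acc  loss_x100  acc_minus_loss_x100
gpu                                       
A100  53.0        431               -378.0
T4    49.0        143                -94.0
sort by loss_x100 descending:
       acc  loss_x100  acc_minus_loss_x100
gpu                                       
A100  53.0        431               -378.0
T4    49.0        143                -94.0
add column scaled = t['acc_minus_loss_x100'] * 5:
       acc  loss_x100  acc_minus_loss_x100  scaled
gpu                                               
A100  53.0        431               -378.0 -1890.0
T4    49.0        143                -94.0  -470.0
So iloc[0]['scaled'] = -1890.0.

-1890.0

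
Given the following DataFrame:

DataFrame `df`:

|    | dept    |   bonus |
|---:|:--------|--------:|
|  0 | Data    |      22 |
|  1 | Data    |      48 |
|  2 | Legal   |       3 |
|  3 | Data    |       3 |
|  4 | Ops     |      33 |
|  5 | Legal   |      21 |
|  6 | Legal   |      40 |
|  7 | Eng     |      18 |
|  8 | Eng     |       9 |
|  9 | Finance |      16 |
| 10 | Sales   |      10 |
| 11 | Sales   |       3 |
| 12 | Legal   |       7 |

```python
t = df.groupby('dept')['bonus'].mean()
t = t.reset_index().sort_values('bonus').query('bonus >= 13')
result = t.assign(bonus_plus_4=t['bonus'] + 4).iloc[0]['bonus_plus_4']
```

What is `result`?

17.5

group by dept, mean of bonus:
dept
Data       24.333333
Eng        13.500000
Finance    16.000000
Legal      17.750000
Ops        33.000000
Sales       6.500000
Name: bonus, dtype: float64
reset_index():
      dept      bonus
0     Data  24.333333
1      Eng  13.500000
2  Finance  16.000000
3    Legal  17.750000
4      Ops  33.000000
5    Sales   6.500000
sort by bonus:
      dept      bonus
5    Sales   6.500000
1      Eng  13.500000
2  Finance  16.000000
3    Legal  17.750000
0     Data  24.333333
4      Ops  33.000000
filter rows where bonus >= 13:
      dept      bonus
1      Eng  13.500000
2  Finance  16.000000
3    Legal  17.750000
0     Data  24.333333
4      Ops  33.000000
add column bonus_plus_4 = t['bonus'] + 4:
      dept      bonus  bonus_plus_4
1      Eng  13.500000     17.500000
2  Finance  16.000000     20.000000
3    Legal  17.750000     21.750000
0     Data  24.333333     28.333333
4      Ops  33.000000     37.000000
Then the value at position 0, column 'bonus_plus_4': 17.5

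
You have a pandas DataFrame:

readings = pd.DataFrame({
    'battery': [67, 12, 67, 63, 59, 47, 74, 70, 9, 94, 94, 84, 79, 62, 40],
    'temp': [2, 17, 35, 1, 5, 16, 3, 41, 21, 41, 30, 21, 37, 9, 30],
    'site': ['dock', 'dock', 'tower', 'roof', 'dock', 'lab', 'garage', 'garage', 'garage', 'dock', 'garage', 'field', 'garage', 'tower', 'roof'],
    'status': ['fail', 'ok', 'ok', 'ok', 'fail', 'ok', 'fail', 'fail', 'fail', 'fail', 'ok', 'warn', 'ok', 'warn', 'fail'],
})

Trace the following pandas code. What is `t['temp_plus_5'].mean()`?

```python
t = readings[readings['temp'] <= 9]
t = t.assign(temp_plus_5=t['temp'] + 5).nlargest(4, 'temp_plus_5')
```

filter rows where temp <= 9:
    battery  temp    site status
0        67     2    dock   fail
3        63     1    roof     ok
4        59     5    dock   fail
6        74     3  garage   fail
13       62     9   tower   warn
add column temp_plus_5 = t['temp'] + 5:
    battery  temp    site status  temp_plus_5
0        67     2    dock   fail            7
3        63     1    roof     ok            6
4        59     5    dock   fail           10
6        74     3  garage   fail            8
13       62     9   tower   warn           14
take 4 rows with largest temp_plus_5:
    battery  temp    site status  temp_plus_5
13       62     9   tower   warn           14
4        59     5    dock   fail           10
6        74     3  garage   fail            8
0        67     2    dock   fail            7

9.75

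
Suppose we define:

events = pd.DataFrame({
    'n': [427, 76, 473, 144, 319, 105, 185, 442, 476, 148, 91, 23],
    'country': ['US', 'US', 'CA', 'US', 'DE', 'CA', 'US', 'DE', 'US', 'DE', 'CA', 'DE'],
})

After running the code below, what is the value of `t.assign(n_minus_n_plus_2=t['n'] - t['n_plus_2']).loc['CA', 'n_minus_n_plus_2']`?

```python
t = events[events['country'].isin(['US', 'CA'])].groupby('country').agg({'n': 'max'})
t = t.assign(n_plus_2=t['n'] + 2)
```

filter rows where country in ['US', 'CA']:
      n country
0   427      US
1    76      US
2   473      CA
3   144      US
5   105      CA
6   185      US
8   476      US
10   91      CA
group by country, max of n:
           n
country     
CA       473
US       476
add column n_plus_2 = t['n'] + 2:
           n  n_plus_2
country               
CA       473       475
US       476       478
add column n_minus_n_plus_2 = t['n'] - t['n_plus_2']:
           n  n_plus_2  n_minus_n_plus_2
country                                 
CA       473       475                -2
US       476       478                -2
Taking the value at row 'CA', column 'n_minus_n_plus_2' gives -2.

-2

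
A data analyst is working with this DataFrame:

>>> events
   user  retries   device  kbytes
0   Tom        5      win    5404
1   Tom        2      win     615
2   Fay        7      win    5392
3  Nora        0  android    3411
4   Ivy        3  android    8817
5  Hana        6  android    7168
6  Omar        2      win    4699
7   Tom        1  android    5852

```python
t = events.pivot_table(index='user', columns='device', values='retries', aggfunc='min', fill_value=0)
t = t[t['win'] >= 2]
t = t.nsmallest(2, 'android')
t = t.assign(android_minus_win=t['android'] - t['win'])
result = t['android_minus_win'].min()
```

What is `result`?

pivot: rows=user, cols=device, min(retries):
device  android  win
user                
Fay           0    7
Hana          6    0
Ivy           3    0
Nora          0    0
Omar          0    2
Tom           1    2
filter rows where win >= 2:
device  android  win
user                
Fay           0    7
Omar          0    2
Tom           1    2
take 2 rows with smallest android:
device  android  win
user                
Fay           0    7
Omar          0    2
add column android_minus_win = t['android'] - t['win']:
device  android  win  android_minus_win
user                                   
Fay           0    7                 -7
Omar          0    2                 -2
Finally, min of column 'android_minus_win' = -7.

-7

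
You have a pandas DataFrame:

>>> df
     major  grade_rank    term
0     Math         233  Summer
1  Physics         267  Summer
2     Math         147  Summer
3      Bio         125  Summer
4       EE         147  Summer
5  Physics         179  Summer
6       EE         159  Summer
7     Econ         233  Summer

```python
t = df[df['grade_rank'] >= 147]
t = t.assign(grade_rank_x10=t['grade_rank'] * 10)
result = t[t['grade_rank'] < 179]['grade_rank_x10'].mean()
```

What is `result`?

1510.0

filter rows where grade_rank >= 147:
     major  grade_rank    term
0     Math         233  Summer
1  Physics         267  Summer
2     Math         147  Summer
4       EE         147  Summer
5  Physics         179  Summer
6       EE         159  Summer
7     Econ         233  Summer
add column grade_rank_x10 = t['grade_rank'] * 10:
     major  grade_rank    term  grade_rank_x10
0     Math         233  Summer            2330
1  Physics         267  Summer            2670
2     Math         147  Summer            1470
4       EE         147  Summer            1470
5  Physics         179  Summer            1790
6       EE         159  Summer            1590
7     Econ         233  Summer            2330
filter rows where grade_rank < 179:
  major  grade_rank    term  grade_rank_x10
2  Math         147  Summer            1470
4    EE         147  Summer            1470
6    EE         159  Summer            1590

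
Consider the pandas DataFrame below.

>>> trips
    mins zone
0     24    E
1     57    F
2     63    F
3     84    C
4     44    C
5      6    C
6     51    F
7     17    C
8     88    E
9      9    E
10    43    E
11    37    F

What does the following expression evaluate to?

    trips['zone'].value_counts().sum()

value_counts of zone:
zone
E    4
F    4
C    4
Name: count, dtype: int64

12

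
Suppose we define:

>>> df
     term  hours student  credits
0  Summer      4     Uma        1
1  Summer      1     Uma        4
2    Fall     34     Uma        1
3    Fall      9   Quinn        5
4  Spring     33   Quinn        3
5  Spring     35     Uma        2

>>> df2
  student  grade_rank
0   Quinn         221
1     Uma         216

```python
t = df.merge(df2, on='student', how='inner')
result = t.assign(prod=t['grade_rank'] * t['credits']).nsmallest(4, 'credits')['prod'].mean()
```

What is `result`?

381.75

merge on 'student' (how='inner') → 6 rows:
     term  hours student  credits  grade_rank
0  Summer      4     Uma        1         216
1  Summer      1     Uma        4         216
2    Fall     34     Uma        1         216
3    Fall      9   Quinn        5         221
4  Spring     33   Quinn        3         221
5  Spring     35     Uma        2         216
add column prod = t['grade_rank'] * t['credits']:
     term  hours student  credits  grade_rank  prod
0  Summer      4     Uma        1         216   216
1  Summer      1     Uma        4         216   864
2    Fall     34     Uma        1         216   216
3    Fall      9   Quinn        5         221  1105
4  Spring     33   Quinn        3         221   663
5  Spring     35     Uma        2         216   432
take 4 rows with smallest credits:
     term  hours student  credits  grade_rank  prod
0  Summer      4     Uma        1         216   216
2    Fall     34     Uma        1         216   216
5  Spring     35     Uma        2         216   432
4  Spring     33   Quinn        3         221   663
Then the mean of column 'prod': 381.75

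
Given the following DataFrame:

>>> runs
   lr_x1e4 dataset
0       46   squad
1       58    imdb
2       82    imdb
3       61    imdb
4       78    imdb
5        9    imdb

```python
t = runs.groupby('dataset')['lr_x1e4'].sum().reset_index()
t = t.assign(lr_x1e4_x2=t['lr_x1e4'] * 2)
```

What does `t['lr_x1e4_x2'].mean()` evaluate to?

group by dataset, sum of lr_x1e4:
dataset
imdb     288
squad     46
Name: lr_x1e4, dtype: int64
reset_index():
  dataset  lr_x1e4
0    imdb      288
1   squad       46
add column lr_x1e4_x2 = t['lr_x1e4'] * 2:
  dataset  lr_x1e4  lr_x1e4_x2
0    imdb      288         576
1   squad       46          92

334.0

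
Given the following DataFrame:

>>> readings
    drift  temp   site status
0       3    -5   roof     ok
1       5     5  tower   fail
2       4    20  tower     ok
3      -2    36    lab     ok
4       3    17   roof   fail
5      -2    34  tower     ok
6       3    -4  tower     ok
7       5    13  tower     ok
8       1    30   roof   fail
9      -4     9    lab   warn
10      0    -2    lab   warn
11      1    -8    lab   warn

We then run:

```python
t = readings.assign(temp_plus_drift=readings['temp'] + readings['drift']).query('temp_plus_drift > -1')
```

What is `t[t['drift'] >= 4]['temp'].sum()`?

add column temp_plus_drift = readings['temp'] + readings['drift']:
    drift  temp   site status  temp_plus_drift
0       3    -5   roof     ok               -2
1       5     5  tower   fail               10
2       4    20  tower     ok               24
3      -2    36    lab     ok               34
4       3    17   roof   fail               20
5      -2    34  tower     ok               32
6       3    -4  tower     ok               -1
7       5    13  tower     ok               18
8       1    30   roof   fail               31
9      -4     9    lab   warn                5
10      0    -2    lab   warn               -2
11      1    -8    lab   warn               -7
filter rows where temp_plus_drift > -1:
   drift  temp   site status  temp_plus_drift
1      5     5  tower   fail               10
2      4    20  tower     ok               24
3     -2    36    lab     ok               34
4      3    17   roof   fail               20
5     -2    34  tower     ok               32
7      5    13  tower     ok               18
8      1    30   roof   fail               31
9     -4     9    lab   warn                5
filter rows where drift >= 4:
   drift  temp   site status  temp_plus_drift
1      5     5  tower   fail               10
2      4    20  tower     ok               24
7      5    13  tower     ok               18
Finally, sum of column 'temp' = 38.

38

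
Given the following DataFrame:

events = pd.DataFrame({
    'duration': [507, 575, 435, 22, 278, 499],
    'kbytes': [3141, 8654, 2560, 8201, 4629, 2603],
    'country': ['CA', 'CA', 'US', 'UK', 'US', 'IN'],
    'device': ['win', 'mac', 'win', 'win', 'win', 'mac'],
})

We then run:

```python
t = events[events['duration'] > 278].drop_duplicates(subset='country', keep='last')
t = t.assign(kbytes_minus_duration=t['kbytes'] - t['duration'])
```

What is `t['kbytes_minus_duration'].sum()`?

12308

filter rows where duration > 278:
   duration  kbytes country device
0       507    3141      CA    win
1       575    8654      CA    mac
2       435    2560      US    win
5       499    2603      IN    mac
drop duplicate country (keep=last):
   duration  kbytes country device
1       575    8654      CA    mac
2       435    2560      US    win
5       499    2603      IN    mac
add column kbytes_minus_duration = t['kbytes'] - t['duration']:
   duration  kbytes country device  kbytes_minus_duration
1       575    8654      CA    mac                   8079
2       435    2560      US    win                   2125
5       499    2603      IN    mac                   2104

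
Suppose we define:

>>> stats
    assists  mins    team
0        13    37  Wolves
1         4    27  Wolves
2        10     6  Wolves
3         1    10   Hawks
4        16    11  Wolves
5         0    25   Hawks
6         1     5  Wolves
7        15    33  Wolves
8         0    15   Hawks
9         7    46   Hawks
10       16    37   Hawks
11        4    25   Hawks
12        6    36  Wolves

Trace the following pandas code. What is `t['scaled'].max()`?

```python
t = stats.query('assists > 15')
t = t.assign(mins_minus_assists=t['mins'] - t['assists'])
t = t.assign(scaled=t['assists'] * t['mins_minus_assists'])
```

filter rows where assists > 15:
    assists  mins    team
4        16    11  Wolves
10       16    37   Hawks
add column mins_minus_assists = t['mins'] - t['assists']:
    assists  mins    team  mins_minus_assists
4        16    11  Wolves                  -5
10       16    37   Hawks                  21
add column scaled = t['assists'] * t['mins_minus_assists']:
    assists  mins    team  mins_minus_assists  scaled
4        16    11  Wolves                  -5     -80
10       16    37   Hawks                  21     336
So max() = 336.

336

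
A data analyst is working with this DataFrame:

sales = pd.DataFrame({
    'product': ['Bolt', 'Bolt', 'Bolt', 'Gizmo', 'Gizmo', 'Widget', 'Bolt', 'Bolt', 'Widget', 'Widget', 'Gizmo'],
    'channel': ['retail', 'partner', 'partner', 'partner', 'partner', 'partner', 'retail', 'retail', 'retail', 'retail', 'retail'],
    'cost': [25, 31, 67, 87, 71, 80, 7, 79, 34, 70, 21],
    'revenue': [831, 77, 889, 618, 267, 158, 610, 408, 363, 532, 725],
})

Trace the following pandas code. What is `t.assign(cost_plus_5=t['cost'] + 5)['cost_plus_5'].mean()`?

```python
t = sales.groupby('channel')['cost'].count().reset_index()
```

group by channel, count of cost:
channel
partner    5
retail     6
Name: cost, dtype: int64
reset_index():
   channel  cost
0  partner     5
1   retail     6
add column cost_plus_5 = t['cost'] + 5:
   channel  cost  cost_plus_5
0  partner     5           10
1   retail     6           11

10.5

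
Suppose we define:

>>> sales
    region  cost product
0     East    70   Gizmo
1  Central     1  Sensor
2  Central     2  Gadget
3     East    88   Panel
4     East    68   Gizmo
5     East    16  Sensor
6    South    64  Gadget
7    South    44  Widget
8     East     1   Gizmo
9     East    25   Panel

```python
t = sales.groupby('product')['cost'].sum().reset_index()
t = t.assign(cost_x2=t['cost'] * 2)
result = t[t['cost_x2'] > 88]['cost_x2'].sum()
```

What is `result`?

636

group by product, sum of cost:
product
Gadget     66
Gizmo     139
Panel     113
Sensor     17
Widget     44
Name: cost, dtype: int64
reset_index():
  product  cost
0  Gadget    66
1   Gizmo   139
2   Panel   113
3  Sensor    17
4  Widget    44
add column cost_x2 = t['cost'] * 2:
  product  cost  cost_x2
0  Gadget    66      132
1   Gizmo   139      278
2   Panel   113      226
3  Sensor    17       34
4  Widget    44       88
filter rows where cost_x2 > 88:
  product  cost  cost_x2
0  Gadget    66      132
1   Gizmo   139      278
2   Panel   113      226
Finally, sum of column 'cost_x2' = 636.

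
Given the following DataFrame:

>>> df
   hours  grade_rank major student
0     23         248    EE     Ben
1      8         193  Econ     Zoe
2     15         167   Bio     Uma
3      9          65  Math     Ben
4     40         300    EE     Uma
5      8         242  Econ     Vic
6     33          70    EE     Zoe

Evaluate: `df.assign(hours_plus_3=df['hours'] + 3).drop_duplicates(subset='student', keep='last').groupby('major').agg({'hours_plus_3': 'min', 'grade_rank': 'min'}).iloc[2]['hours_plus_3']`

add column hours_plus_3 = df['hours'] + 3:
   hours  grade_rank major student  hours_plus_3
0     23         248    EE     Ben            26
1      8         193  Econ     Zoe            11
2     15         167   Bio     Uma            18
3      9          65  Math     Ben            12
4     40         300    EE     Uma            43
5      8         242  Econ     Vic            11
6     33          70    EE     Zoe            36
drop duplicate student (keep=last):
   hours  grade_rank major student  hours_plus_3
3      9          65  Math     Ben            12
4     40         300    EE     Uma            43
5      8         242  Econ     Vic            11
6     33          70    EE     Zoe            36
group by major: min(hours_plus_3), min(grade_rank):
       hours_plus_3  grade_rank
major                          
EE               36          70
Econ             11         242
Math             12          65
The value at position 2, column 'hours_plus_3' is 12.

12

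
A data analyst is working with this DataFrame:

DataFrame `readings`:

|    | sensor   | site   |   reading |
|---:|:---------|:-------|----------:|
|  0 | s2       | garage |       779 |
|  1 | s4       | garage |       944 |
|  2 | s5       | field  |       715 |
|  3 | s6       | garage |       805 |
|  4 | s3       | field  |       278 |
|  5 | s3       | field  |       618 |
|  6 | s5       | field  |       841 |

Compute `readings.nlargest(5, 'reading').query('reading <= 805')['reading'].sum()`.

take 5 rows with largest reading:
  sensor    site  reading
1     s4  garage      944
6     s5   field      841
3     s6  garage      805
0     s2  garage      779
2     s5   field      715
filter rows where reading <= 805:
  sensor    site  reading
3     s6  garage      805
0     s2  garage      779
2     s5   field      715
So sum() = 2299.

2299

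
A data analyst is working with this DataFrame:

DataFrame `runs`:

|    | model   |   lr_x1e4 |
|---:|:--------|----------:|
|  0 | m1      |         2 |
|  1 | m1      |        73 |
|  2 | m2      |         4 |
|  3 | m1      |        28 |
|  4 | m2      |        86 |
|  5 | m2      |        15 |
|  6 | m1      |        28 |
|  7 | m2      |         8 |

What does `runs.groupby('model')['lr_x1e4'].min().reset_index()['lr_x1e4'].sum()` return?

group by model, min of lr_x1e4:
model
m1    2
m2    4
Name: lr_x1e4, dtype: int64
reset_index():
  model  lr_x1e4
0    m1        2
1    m2        4

6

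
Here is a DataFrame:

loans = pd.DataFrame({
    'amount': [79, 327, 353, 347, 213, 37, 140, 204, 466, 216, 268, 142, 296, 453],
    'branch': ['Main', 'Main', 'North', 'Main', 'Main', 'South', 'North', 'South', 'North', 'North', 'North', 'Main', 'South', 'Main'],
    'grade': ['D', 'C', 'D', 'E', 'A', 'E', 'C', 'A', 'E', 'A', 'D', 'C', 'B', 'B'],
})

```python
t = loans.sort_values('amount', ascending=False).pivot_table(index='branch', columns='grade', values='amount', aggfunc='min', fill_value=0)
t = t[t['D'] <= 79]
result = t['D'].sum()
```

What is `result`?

sort by amount descending:
    amount branch grade
8      466  North     E
13     453   Main     B
2      353  North     D
3      347   Main     E
1      327   Main     C
12     296  South     B
10     268  North     D
9      216  North     A
4      213   Main     A
7      204  South     A
11     142   Main     C
6      140  North     C
0       79   Main     D
5       37  South     E
pivot: rows=branch, cols=grade, min(amount):
grade     A    B    C    D    E
branch                         
Main    213  453  142   79  347
North   216    0  140  268  466
South   204  296    0    0   37
filter rows where D <= 79:
grade     A    B    C   D    E
branch                        
Main    213  453  142  79  347
South   204  296    0   0   37
So sum() = 79.

79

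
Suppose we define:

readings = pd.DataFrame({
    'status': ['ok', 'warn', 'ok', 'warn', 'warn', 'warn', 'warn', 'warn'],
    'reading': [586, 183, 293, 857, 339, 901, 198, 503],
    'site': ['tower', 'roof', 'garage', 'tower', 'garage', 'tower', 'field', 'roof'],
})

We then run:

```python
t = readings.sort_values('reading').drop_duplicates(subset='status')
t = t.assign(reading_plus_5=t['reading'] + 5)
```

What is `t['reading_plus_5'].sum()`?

486

sort by reading:
  status  reading    site
1   warn      183    roof
6   warn      198   field
2     ok      293  garage
4   warn      339  garage
7   warn      503    roof
0     ok      586   tower
3   warn      857   tower
5   warn      901   tower
drop duplicate status (keep=first):
  status  reading    site
1   warn      183    roof
2     ok      293  garage
add column reading_plus_5 = t['reading'] + 5:
  status  reading    site  reading_plus_5
1   warn      183    roof             188
2     ok      293  garage             298
Reading off the sum of column 'reading_plus_5', we get 486.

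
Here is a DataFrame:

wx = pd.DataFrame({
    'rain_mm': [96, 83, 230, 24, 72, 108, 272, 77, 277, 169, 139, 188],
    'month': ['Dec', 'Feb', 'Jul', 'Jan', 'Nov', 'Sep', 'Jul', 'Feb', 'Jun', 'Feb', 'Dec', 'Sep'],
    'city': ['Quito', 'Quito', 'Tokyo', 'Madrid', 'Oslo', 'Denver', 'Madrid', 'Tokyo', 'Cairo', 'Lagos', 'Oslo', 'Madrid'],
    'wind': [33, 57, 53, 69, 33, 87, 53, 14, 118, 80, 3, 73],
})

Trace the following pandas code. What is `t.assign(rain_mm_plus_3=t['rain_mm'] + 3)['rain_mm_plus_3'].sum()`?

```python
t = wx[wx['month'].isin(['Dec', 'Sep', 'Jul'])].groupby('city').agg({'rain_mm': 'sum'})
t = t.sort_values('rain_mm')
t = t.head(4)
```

585

filter rows where month in ['Dec', 'Sep', 'Jul']:
    rain_mm month    city  wind
0        96   Dec   Quito    33
2       230   Jul   Tokyo    53
5       108   Sep  Denver    87
6       272   Jul  Madrid    53
10      139   Dec    Oslo     3
11      188   Sep  Madrid    73
group by city, sum of rain_mm:
        rain_mm
city           
Denver      108
Madrid      460
Oslo        139
Quito        96
Tokyo       230
sort by rain_mm:
        rain_mm
city           
Quito        96
Denver      108
Oslo        139
Tokyo       230
Madrid      460
take first 4 rows:
        rain_mm
city           
Quito        96
Denver      108
Oslo        139
Tokyo       230
add column rain_mm_plus_3 = t['rain_mm'] + 3:
        rain_mm  rain_mm_plus_3
city                           
Quito        96              99
Denver      108             111
Oslo        139             142
Tokyo       230             233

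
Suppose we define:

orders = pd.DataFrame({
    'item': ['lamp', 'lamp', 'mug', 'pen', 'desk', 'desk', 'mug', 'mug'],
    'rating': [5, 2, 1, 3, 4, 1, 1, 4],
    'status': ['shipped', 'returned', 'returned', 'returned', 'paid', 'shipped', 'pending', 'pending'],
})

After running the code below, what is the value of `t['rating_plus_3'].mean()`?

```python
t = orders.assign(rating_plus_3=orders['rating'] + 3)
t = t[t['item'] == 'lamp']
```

add column rating_plus_3 = orders['rating'] + 3:
   item  rating    status  rating_plus_3
0  lamp       5   shipped              8
1  lamp       2  returned              5
2   mug       1  returned              4
3   pen       3  returned              6
4  desk       4      paid              7
5  desk       1   shipped              4
6   mug       1   pending              4
7   mug       4   pending              7
filter rows where item == 'lamp':
   item  rating    status  rating_plus_3
0  lamp       5   shipped              8
1  lamp       2  returned              5
Taking the mean of column 'rating_plus_3' gives 6.5.

6.5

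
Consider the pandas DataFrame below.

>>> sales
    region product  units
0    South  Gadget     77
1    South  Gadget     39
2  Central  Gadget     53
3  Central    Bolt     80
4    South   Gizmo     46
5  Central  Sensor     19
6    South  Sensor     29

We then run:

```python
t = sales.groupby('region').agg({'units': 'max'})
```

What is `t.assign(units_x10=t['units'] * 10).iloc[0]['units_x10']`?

group by region, max of units:
         units
region        
Central     80
South       77
add column units_x10 = t['units'] * 10:
         units  units_x10
region                   
Central     80        800
South       77        770
The value at position 0, column 'units_x10' is 800.

800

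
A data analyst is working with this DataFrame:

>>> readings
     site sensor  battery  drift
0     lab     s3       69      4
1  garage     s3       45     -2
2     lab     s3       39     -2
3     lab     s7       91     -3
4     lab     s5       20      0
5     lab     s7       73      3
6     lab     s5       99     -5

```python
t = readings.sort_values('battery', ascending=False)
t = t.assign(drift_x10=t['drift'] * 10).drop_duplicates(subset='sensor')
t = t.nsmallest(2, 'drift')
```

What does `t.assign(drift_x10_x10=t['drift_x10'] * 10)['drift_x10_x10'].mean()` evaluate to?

-400.0

sort by battery descending:
     site sensor  battery  drift
6     lab     s5       99     -5
3     lab     s7       91     -3
5     lab     s7       73      3
0     lab     s3       69      4
1  garage     s3       45     -2
2     lab     s3       39     -2
4     lab     s5       20      0
add column drift_x10 = t['drift'] * 10:
     site sensor  battery  drift  drift_x10
6     lab     s5       99     -5        -50
3     lab     s7       91     -3        -30
5     lab     s7       73      3         30
0     lab     s3       69      4         40
1  garage     s3       45     -2        -20
2     lab     s3       39     -2        -20
4     lab     s5       20      0          0
drop duplicate sensor (keep=first):
  site sensor  battery  drift  drift_x10
6  lab     s5       99     -5        -50
3  lab     s7       91     -3        -30
0  lab     s3       69      4         40
take 2 rows with smallest drift:
  site sensor  battery  drift  drift_x10
6  lab     s5       99     -5        -50
3  lab     s7       91     -3        -30
add column drift_x10_x10 = t['drift_x10'] * 10:
  site sensor  battery  drift  drift_x10  drift_x10_x10
6  lab     s5       99     -5        -50           -500
3  lab     s7       91     -3        -30           -300
Finally, mean of column 'drift_x10_x10' = -400.0.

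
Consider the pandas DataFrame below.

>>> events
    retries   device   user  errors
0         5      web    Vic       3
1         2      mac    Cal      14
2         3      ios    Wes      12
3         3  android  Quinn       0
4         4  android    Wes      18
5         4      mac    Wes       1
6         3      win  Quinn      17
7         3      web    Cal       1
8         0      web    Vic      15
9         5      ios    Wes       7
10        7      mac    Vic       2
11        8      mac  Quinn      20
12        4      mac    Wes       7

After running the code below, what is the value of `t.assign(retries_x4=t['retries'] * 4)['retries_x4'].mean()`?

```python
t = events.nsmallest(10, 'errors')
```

14.4

take 10 rows with smallest errors:
    retries   device   user  errors
3         3  android  Quinn       0
5         4      mac    Wes       1
7         3      web    Cal       1
10        7      mac    Vic       2
0         5      web    Vic       3
9         5      ios    Wes       7
12        4      mac    Wes       7
2         3      ios    Wes      12
1         2      mac    Cal      14
8         0      web    Vic      15
add column retries_x4 = t['retries'] * 4:
    retries   device   user  errors  retries_x4
3         3  android  Quinn       0          12
5         4      mac    Wes       1          16
7         3      web    Cal       1          12
10        7      mac    Vic       2          28
0         5      web    Vic       3          20
9         5      ios    Wes       7          20
12        4      mac    Wes       7          16
2         3      ios    Wes      12          12
1         2      mac    Cal      14           8
8         0      web    Vic      15           0
Reading off the mean of column 'retries_x4', we get 14.4.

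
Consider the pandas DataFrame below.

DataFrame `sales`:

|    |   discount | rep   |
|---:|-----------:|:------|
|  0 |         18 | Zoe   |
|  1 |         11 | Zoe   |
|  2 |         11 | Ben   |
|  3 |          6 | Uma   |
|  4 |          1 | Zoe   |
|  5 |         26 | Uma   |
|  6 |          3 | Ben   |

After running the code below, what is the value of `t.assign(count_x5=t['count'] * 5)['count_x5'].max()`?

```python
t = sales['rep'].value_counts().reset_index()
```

value_counts of rep:
rep
Zoe    3
Ben    2
Uma    2
Name: count, dtype: int64
reset_index():
   rep  count
0  Zoe      3
1  Ben      2
2  Uma      2
add column count_x5 = t['count'] * 5:
   rep  count  count_x5
0  Zoe      3        15
1  Ben      2        10
2  Uma      2        10
max of column 'count_x5' → 15

15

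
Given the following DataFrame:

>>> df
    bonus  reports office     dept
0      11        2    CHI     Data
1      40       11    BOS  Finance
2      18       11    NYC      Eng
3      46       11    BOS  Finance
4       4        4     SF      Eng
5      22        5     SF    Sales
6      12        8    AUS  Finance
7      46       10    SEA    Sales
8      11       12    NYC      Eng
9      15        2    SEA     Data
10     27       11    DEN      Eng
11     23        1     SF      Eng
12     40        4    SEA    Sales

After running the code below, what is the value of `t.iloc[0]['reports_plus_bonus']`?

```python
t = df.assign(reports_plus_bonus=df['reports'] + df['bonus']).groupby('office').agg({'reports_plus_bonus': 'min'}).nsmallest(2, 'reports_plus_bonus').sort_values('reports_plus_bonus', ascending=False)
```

13

add column reports_plus_bonus = df['reports'] + df['bonus']:
    bonus  reports office     dept  reports_plus_bonus
0      11        2    CHI     Data                  13
1      40       11    BOS  Finance                  51
2      18       11    NYC      Eng                  29
3      46       11    BOS  Finance                  57
4       4        4     SF      Eng                   8
5      22        5     SF    Sales                  27
6      12        8    AUS  Finance                  20
7      46       10    SEA    Sales                  56
8      11       12    NYC      Eng                  23
9      15        2    SEA     Data                  17
10     27       11    DEN      Eng                  38
11     23        1     SF      Eng                  24
12     40        4    SEA    Sales                  44
group by office, min of reports_plus_bonus:
        reports_plus_bonus
office                    
AUS                     20
BOS                     51
CHI                     13
DEN                     38
NYC                     23
SEA                     17
SF                       8
take 2 rows with smallest reports_plus_bonus:
        reports_plus_bonus
office                    
SF                       8
CHI                     13
sort by reports_plus_bonus descending:
        reports_plus_bonus
office                    
CHI                     13
SF                       8
value at position 0, column 'reports_plus_bonus' → 13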